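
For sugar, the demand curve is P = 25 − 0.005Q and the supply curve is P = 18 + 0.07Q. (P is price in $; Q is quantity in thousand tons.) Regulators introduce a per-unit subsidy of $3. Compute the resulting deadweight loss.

Competitive equilibrium: 25 − 0.005Q = 18 + 0.07Q → Q* = 93.3333, P* = 24.5333.
The subsidy lowers effective supply by 3: P = 15 + 0.07Q.
New quantity: 25 − 0.005Q = 15 + 0.07Q → Q' = 133.3333.
Overproduction ΔQ = 133.3333 − 93.3333 = 40; wedge = subsidy = 3.
Welfare loss = ½ × 40 × 3 = $60 thousand.

$60 thousand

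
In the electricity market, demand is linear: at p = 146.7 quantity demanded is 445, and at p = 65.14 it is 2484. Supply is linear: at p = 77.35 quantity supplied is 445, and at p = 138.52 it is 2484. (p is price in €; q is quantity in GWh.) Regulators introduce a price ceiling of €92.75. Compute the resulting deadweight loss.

€7976.24

Demand slope = (65.14 − 146.7)/(2484 − 445) = −0.04, so p = 164.5 − 0.04q.
Supply slope = (138.52 − 77.35)/(2484 − 445) = 0.03, so p = 64 + 0.03q.
Competitive equilibrium: 164.5 − 0.04q = 64 + 0.03q → q* = 1435.71429, p* = 107.07143.
At the ceiling p = 92.75, quantity supplied = (92.75 − 64)/0.03 = 958.33333.
Willingness to pay at q' = 958.33333: 164.5 − 0.04·958.33333 = 126.16667.
Δq = 1435.71429 − 958.33333 = 477.38096; wedge = 126.16667 − 92.75 = 33.41667.
The triangle = ½ × 477.38096 × 33.41667 = €7976.24.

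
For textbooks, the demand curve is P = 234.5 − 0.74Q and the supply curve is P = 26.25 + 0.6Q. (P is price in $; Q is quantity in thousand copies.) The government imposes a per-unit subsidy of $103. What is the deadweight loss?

Competitive equilibrium: 234.5 − 0.74Q = 26.25 + 0.6Q → Q* = 155.4104, P* = 119.4963.
The subsidy lowers effective supply by 103: P = 0.6Q − 76.75.
New quantity: 234.5 − 0.74Q = 0.6Q − 76.75 → Q' = 232.2761.
Overproduction ΔQ = 232.2761 − 155.4104 = 76.8657; wedge = subsidy = 103.
DWL = ½ × 76.8657 × 103 = $3958.58 thousand.

$3958.58 thousand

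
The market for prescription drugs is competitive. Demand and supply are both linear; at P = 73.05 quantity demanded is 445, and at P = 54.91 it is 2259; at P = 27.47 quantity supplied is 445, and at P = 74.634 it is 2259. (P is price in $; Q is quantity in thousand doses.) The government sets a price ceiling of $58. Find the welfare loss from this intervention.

$151.96 thousand

Demand slope = (54.91 − 73.05)/(2259 − 445) = −0.01, so P = 77.5 − 0.01Q.
Supply slope = (74.634 − 27.47)/(2259 − 445) = 0.026, so P = 15.9 + 0.026Q.
Competitive equilibrium: 77.5 − 0.01Q = 15.9 + 0.026Q → Q* = 1711.1111, P* = 60.3889.
At the ceiling P = 58, quantity supplied = (58 − 15.9)/0.026 = 1619.2308.
Willingness to pay at Q' = 1619.2308: 77.5 − 0.01·1619.2308 = 61.3077.
ΔQ = 1711.1111 − 1619.2308 = 91.8803; wedge = 61.3077 − 58 = 3.3077.
Deadweight loss = ½ × 91.8803 × 3.3077 = $151.96 thousand.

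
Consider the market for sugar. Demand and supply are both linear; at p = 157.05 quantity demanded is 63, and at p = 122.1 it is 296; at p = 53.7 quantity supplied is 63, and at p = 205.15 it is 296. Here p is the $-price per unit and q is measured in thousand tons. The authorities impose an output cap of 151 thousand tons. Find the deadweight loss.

$678.56 thousand

Demand slope = (122.1 − 157.05)/(296 − 63) = −0.15, so p = 166.5 − 0.15q.
Supply slope = (205.15 − 53.7)/(296 − 63) = 0.65, so p = 12.75 + 0.65q.
Competitive equilibrium: 166.5 − 0.15q = 12.75 + 0.65q → q* = 192.1875, p* = 137.6719.
At q = 151: demand price = 166.5 − 0.15·151 = 143.85; supply price = 12.75 + 0.65·151 = 110.9.
Δq = 192.1875 − 151 = 41.1875; wedge = 143.85 − 110.9 = 32.95.
Welfare loss = ½ × 41.1875 × 32.95 = $678.56 thousand.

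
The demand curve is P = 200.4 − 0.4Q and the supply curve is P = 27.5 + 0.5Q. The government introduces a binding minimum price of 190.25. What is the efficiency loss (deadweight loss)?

12510.42

Competitive equilibrium: 200.4 − 0.4Q = 27.5 + 0.5Q → Q* = 192.1111, P* = 123.5556.
At the floor P = 190.25, quantity demanded = (200.4 − 190.25)/0.4 = 25.375.
Sellers' marginal cost at Q' = 25.375: 27.5 + 0.5·25.375 = 40.1875.
ΔQ = 192.1111 − 25.375 = 166.7361; wedge = 190.25 − 40.1875 = 150.0625.
DWL = ½ × 166.7361 × 150.0625 = 12510.42.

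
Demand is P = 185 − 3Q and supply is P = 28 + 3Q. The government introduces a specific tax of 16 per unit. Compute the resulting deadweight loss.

21.33

Competitive equilibrium: 185 − 3Q = 28 + 3Q → Q* = 26.1667, P* = 106.5.
With the tax, the buyer price exceeds the seller price by 16: (185 − 3Q) − (28 + 3Q) = 16 → Q' = 23.5.
ΔQ = 26.1667 − 23.5 = 2.6667; the wedge equals the tax, 16.
DWL = ½ × 2.6667 × 16 = 21.33.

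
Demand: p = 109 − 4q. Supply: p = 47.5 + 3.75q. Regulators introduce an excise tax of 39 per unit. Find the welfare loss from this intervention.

Competitive equilibrium: 109 − 4q = 47.5 + 3.75q → q* = 7.9355, p* = 77.2581.
With the tax, the buyer price exceeds the seller price by 39: (109 − 4q) − (47.5 + 3.75q) = 39 → q' = 2.9032.
Δq = 7.9355 − 2.9032 = 5.0323; the wedge equals the tax, 39.
DWL = ½ × 5.0323 × 39 = 98.13.

98.13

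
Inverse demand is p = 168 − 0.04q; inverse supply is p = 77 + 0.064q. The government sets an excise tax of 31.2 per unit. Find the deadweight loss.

Competitive equilibrium: 168 − 0.04q = 77 + 0.064q → q* = 875, p* = 133.
With the tax, the buyer price exceeds the seller price by 31.2: (168 − 0.04q) − (77 + 0.064q) = 31.2 → q' = 575.
Δq = 875 − 575 = 300; the wedge equals the tax, 31.2.
Welfare loss = ½ × 300 × 31.2 = 4680.

4680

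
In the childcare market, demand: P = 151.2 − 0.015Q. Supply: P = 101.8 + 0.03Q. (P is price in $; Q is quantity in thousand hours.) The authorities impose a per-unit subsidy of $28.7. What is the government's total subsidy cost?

$49810.44 thousand

Competitive equilibrium: 151.2 − 0.015Q = 101.8 + 0.03Q → Q* = 1097.77778, P* = 134.73333.
The subsidy lowers effective supply by 28.7: P = 73.1 + 0.03Q.
New quantity: 151.2 − 0.015Q = 73.1 + 0.03Q → Q' = 1735.55556.
Total subsidy cost = 28.7 × 1735.55556 = $49810.44 thousand.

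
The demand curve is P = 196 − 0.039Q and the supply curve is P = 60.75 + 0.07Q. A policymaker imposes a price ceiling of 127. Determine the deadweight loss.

4723.50

Competitive equilibrium: 196 − 0.039Q = 60.75 + 0.07Q → Q* = 1240.8257, P* = 147.6078.
At the ceiling P = 127, quantity supplied = (127 − 60.75)/0.07 = 946.4286.
Willingness to pay at Q' = 946.4286: 196 − 0.039·946.4286 = 159.0893.
ΔQ = 1240.8257 − 946.4286 = 294.3971; wedge = 159.0893 − 127 = 32.0893.
Welfare loss = ½ × 294.3971 × 32.0893 = 4723.50.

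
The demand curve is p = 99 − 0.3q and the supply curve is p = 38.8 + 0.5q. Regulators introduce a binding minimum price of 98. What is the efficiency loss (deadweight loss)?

Competitive equilibrium: 99 − 0.3q = 38.8 + 0.5q → q* = 75.25, p* = 76.425.
At the floor p = 98, quantity demanded = (99 − 98)/0.3 = 3.3333.
Sellers' marginal cost at q' = 3.3333: 38.8 + 0.5·3.3333 = 40.4667.
Δq = 75.25 − 3.3333 = 71.9167; wedge = 98 − 40.4667 = 57.5333.
Deadweight loss = ½ × 71.9167 × 57.5333 = 2068.80.

2068.80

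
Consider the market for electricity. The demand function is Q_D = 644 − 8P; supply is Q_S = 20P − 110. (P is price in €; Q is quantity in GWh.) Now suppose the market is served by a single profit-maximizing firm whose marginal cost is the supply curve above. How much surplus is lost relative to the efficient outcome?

€2790.18

In inverse form: demand P = 80.5 − 0.125Q, supply P = 5.5 + 0.05Q.
Competitive equilibrium: 80.5 − 0.125Q = 5.5 + 0.05Q → Q* = 428.5714, P* = 26.9286.
Marginal revenue: MR = 80.5 − 0.25Q. Set MR = MC: 80.5 − 0.25Q = 5.5 + 0.05Q → Q_m = 250.
Price P_m = 80.5 − 0.125·250 = 49.25; MC(Q_m) = 5.5 + 0.05·250 = 18.
Competitive Q* = 428.5714, so ΔQ = 178.5714; wedge = 49.25 − 18 = 31.25.
The triangle = ½ × 178.5714 × 31.25 = €2790.18.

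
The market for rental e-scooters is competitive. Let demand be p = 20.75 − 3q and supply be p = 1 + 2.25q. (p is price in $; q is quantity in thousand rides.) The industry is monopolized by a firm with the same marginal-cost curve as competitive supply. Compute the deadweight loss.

Competitive equilibrium: 20.75 − 3q = 1 + 2.25q → q* = 3.7619, p* = 9.4643.
Marginal revenue: MR = 20.75 − 6q. Set MR = MC: 20.75 − 6q = 1 + 2.25q → q_m = 2.3939.
Price p_m = 20.75 − 3·2.3939 = 13.5683; MC(q_m) = 1 + 2.25·2.3939 = 6.3863.
Competitive q* = 3.7619, so Δq = 1.368; wedge = 13.5683 − 6.3863 = 7.182.
The triangle = ½ × 1.368 × 7.182 = $4.91 thousand.

$4.91 thousand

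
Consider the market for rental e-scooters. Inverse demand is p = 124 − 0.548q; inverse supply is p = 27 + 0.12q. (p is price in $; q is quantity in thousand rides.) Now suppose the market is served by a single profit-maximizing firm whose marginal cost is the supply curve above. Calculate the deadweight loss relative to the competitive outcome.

Competitive equilibrium: 124 − 0.548q = 27 + 0.12q → q* = 145.2096, p* = 44.4251.
Marginal revenue: MR = 124 − 1.096q. Set MR = MC: 124 − 1.096q = 27 + 0.12q → q_m = 79.7697.
Price p_m = 124 − 0.548·79.7697 = 80.2862; MC(q_m) = 27 + 0.12·79.7697 = 36.5724.
Competitive q* = 145.2096, so Δq = 65.4399; wedge = 80.2862 − 36.5724 = 43.7138.
Welfare loss = ½ × 65.4399 × 43.7138 = $1430.31 thousand.

$1430.31 thousand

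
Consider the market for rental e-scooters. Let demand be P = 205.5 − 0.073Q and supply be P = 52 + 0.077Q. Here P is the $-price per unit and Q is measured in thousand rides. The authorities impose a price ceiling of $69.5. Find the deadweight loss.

$47528.44 thousand

Competitive equilibrium: 205.5 − 0.073Q = 52 + 0.077Q → Q* = 1023.3333, P* = 130.7967.
At the ceiling P = 69.5, quantity supplied = (69.5 − 52)/0.077 = 227.2727.
Willingness to pay at Q' = 227.2727: 205.5 − 0.073·227.2727 = 188.9091.
ΔQ = 1023.3333 − 227.2727 = 796.0606; wedge = 188.9091 − 69.5 = 119.4091.
Welfare loss = ½ × 796.0606 × 119.4091 = $47528.44 thousand.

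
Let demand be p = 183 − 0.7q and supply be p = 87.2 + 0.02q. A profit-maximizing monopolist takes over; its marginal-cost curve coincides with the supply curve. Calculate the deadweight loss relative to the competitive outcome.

Competitive equilibrium: 183 − 0.7q = 87.2 + 0.02q → q* = 133.0556, p* = 89.8611.
Marginal revenue: MR = 183 − 1.4q. Set MR = MC: 183 − 1.4q = 87.2 + 0.02q → q_m = 67.4648.
Price p_m = 183 − 0.7·67.4648 = 135.7746; MC(q_m) = 87.2 + 0.02·67.4648 = 88.5493.
Competitive q* = 133.0556, so Δq = 65.5908; wedge = 135.7746 − 88.5493 = 47.2253.
DWL = ½ × 65.5908 × 47.2253 = 1548.77.

1548.77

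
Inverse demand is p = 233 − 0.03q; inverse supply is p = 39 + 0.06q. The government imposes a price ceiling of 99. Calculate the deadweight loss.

60088.89

Competitive equilibrium: 233 − 0.03q = 39 + 0.06q → q* = 2155.5556, p* = 168.3333.
At the ceiling p = 99, quantity supplied = (99 − 39)/0.06 = 1000.
Willingness to pay at q' = 1000: 233 − 0.03·1000 = 203.
Δq = 2155.5556 − 1000 = 1155.5556; wedge = 203 − 99 = 104.
Deadweight loss = ½ × 1155.5556 × 104 = 60088.89.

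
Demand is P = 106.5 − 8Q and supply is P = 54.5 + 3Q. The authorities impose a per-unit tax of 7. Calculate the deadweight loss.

Competitive equilibrium: 106.5 − 8Q = 54.5 + 3Q → Q* = 4.7273, P* = 68.6818.
With the tax, the buyer price exceeds the seller price by 7: (106.5 − 8Q) − (54.5 + 3Q) = 7 → Q' = 4.0909.
ΔQ = 4.7273 − 4.0909 = 0.6364; the wedge equals the tax, 7.
The triangle = ½ × 0.6364 × 7 = 2.23.

2.23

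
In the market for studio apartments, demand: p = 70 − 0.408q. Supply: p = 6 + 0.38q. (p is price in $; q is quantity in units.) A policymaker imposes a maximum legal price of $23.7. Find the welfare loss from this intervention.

$472.75

Competitive equilibrium: 70 − 0.408q = 6 + 0.38q → q* = 81.21827, p* = 36.86294.
At the ceiling p = 23.7, quantity supplied = (23.7 − 6)/0.38 = 46.57895.
Willingness to pay at q' = 46.57895: 70 − 0.408·46.57895 = 50.99579.
Δq = 81.21827 − 46.57895 = 34.63932; wedge = 50.99579 − 23.7 = 27.29579.
Deadweight loss = ½ × 34.63932 × 27.29579 = $472.75.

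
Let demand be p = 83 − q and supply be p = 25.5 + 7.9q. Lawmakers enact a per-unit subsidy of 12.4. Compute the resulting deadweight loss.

8.64

Competitive equilibrium: 83 − q = 25.5 + 7.9q → q* = 6.4607, p* = 76.5393.
The subsidy lowers effective supply by 12.4: p = 13.1 + 7.9q.
New quantity: 83 − q = 13.1 + 7.9q → q' = 7.8539.
Overproduction Δq = 7.8539 − 6.4607 = 1.3932; wedge = subsidy = 12.4.
Deadweight loss = ½ × 1.3932 × 12.4 = 8.64.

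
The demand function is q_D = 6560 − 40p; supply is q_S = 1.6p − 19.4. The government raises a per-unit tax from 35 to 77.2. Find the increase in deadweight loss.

3642.18

In inverse form: demand p = 164 − 0.025q, supply p = 12.125 + 0.625q.
Competitive equilibrium: 164 − 0.025q = 12.125 + 0.625q → q* = 233.6538, p* = 158.1587.
For a per-unit tax t: Δq = t/0.65, so DWL = ½·t·(t/0.65) = t²/1.3.
At t = 35: DWL = 942.308. At t = 77.2: DWL = 4584.492.
Increase = 4584.492 − 942.308 = 3642.18.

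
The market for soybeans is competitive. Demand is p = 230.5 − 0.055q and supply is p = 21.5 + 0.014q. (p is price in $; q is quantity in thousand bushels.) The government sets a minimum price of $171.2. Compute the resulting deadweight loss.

Competitive equilibrium: 230.5 − 0.055q = 21.5 + 0.014q → q* = 3028.985507, p* = 63.905797.
At the floor p = 171.2, quantity demanded = (230.5 − 171.2)/0.055 = 1078.181818.
Sellers' marginal cost at q' = 1078.181818: 21.5 + 0.014·1078.181818 = 36.594545.
Δq = 3028.985507 − 1078.181818 = 1950.803689; wedge = 171.2 − 36.594545 = 134.605455.
DWL = ½ × 1950.803689 × 134.605455 = $131294.41 thousand.

$131294.41 thousand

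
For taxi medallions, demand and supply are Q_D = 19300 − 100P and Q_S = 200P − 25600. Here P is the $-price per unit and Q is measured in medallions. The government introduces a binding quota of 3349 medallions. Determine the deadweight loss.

In inverse form: demand P = 193 − 0.01Q, supply P = 128 + 0.005Q.
Competitive equilibrium: 193 − 0.01Q = 128 + 0.005Q → Q* = 4333.3333, P* = 149.6667.
At Q = 3349: demand price = 193 − 0.01·3349 = 159.51; supply price = 128 + 0.005·3349 = 144.745.
ΔQ = 4333.3333 − 3349 = 984.3333; wedge = 159.51 − 144.745 = 14.765.
Deadweight loss = ½ × 984.3333 × 14.765 = $7266.84.

$7266.84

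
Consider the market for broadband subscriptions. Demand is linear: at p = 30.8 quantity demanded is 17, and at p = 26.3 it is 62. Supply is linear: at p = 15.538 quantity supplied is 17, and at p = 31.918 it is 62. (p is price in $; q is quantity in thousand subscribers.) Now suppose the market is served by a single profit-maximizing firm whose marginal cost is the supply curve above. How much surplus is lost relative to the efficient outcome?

Demand slope = (26.3 − 30.8)/(62 − 17) = −0.1, so p = 32.5 − 0.1q.
Supply slope = (31.918 − 15.538)/(62 − 17) = 0.364, so p = 9.35 + 0.364q.
Competitive equilibrium: 32.5 − 0.1q = 9.35 + 0.364q → q* = 49.8922, p* = 27.5108.
Marginal revenue: MR = 32.5 − 0.2q. Set MR = MC: 32.5 − 0.2q = 9.35 + 0.364q → q_m = 41.0461.
Price p_m = 32.5 − 0.1·41.0461 = 28.3954; MC(q_m) = 9.35 + 0.364·41.0461 = 24.2908.
Competitive q* = 49.8922, so Δq = 8.8461; wedge = 28.3954 − 24.2908 = 4.1046.
Welfare loss = ½ × 8.8461 × 4.1046 = $18.15 thousand.

$18.15 thousand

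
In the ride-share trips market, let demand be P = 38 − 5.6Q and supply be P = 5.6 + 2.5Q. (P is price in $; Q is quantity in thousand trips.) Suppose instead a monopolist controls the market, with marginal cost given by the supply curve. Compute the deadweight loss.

$10.83 thousand

Competitive equilibrium: 38 − 5.6Q = 5.6 + 2.5Q → Q* = 4, P* = 15.6.
Marginal revenue: MR = 38 − 11.2Q. Set MR = MC: 38 − 11.2Q = 5.6 + 2.5Q → Q_m = 2.365.
Price P_m = 38 − 5.6·2.365 = 24.756; MC(Q_m) = 5.6 + 2.5·2.365 = 11.5125.
Competitive Q* = 4, so ΔQ = 1.635; wedge = 24.756 − 11.5125 = 13.2435.
Welfare loss = ½ × 1.635 × 13.2435 = $10.83 thousand.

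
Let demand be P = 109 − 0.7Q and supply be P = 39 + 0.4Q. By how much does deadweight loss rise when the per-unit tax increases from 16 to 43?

724.09

Competitive equilibrium: 109 − 0.7Q = 39 + 0.4Q → Q* = 63.6364, P* = 64.4545.
For a per-unit tax t: ΔQ = t/1.1, so DWL = ½·t·(t/1.1) = t²/2.2.
At t = 16: DWL = 116.364. At t = 43: DWL = 840.455.
Increase = 840.455 − 116.364 = 724.09.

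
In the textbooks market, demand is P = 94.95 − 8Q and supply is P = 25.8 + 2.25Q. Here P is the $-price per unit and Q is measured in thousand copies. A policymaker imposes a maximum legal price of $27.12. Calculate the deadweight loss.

Competitive equilibrium: 94.95 − 8Q = 25.8 + 2.25Q → Q* = 6.7463, P* = 40.9793.
At the ceiling P = 27.12, quantity supplied = (27.12 − 25.8)/2.25 = 0.5867.
Willingness to pay at Q' = 0.5867: 94.95 − 8·0.5867 = 90.2564.
ΔQ = 6.7463 − 0.5867 = 6.1596; wedge = 90.2564 − 27.12 = 63.1364.
Deadweight loss = ½ × 6.1596 × 63.1364 = $194.45 thousand.

$194.45 thousand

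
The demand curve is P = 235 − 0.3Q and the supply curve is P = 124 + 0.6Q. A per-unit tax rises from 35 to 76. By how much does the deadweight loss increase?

Competitive equilibrium: 235 − 0.3Q = 124 + 0.6Q → Q* = 123.3333, P* = 198.
For a per-unit tax t: ΔQ = t/0.9, so DWL = ½·t·(t/0.9) = t²/1.8.
At t = 35: DWL = 680.556. At t = 76: DWL = 3208.889.
Increase = 3208.889 − 680.556 = 2528.33.

2528.33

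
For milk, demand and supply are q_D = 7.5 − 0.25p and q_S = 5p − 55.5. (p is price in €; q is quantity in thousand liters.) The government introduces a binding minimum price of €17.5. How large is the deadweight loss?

€3.97 thousand

In inverse form: demand p = 30 − 4q, supply p = 11.1 + 0.2q.
Competitive equilibrium: 30 − 4q = 11.1 + 0.2q → q* = 4.5, p* = 12.
At the floor p = 17.5, quantity demanded = (30 − 17.5)/4 = 3.125.
Sellers' marginal cost at q' = 3.125: 11.1 + 0.2·3.125 = 11.725.
Δq = 4.5 − 3.125 = 1.375; wedge = 17.5 − 11.725 = 5.775.
The triangle = ½ × 1.375 × 5.775 = €3.97 thousand.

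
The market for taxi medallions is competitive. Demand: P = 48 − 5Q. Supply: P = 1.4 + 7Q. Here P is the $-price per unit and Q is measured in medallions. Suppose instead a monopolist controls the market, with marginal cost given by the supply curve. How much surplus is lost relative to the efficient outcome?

$7.83

Competitive equilibrium: 48 − 5Q = 1.4 + 7Q → Q* = 3.8833, P* = 28.5833.
Marginal revenue: MR = 48 − 10Q. Set MR = MC: 48 − 10Q = 1.4 + 7Q → Q_m = 2.7412.
Price P_m = 48 − 5·2.7412 = 34.294; MC(Q_m) = 1.4 + 7·2.7412 = 20.5884.
Competitive Q* = 3.8833, so ΔQ = 1.1421; wedge = 34.294 − 20.5884 = 13.7056.
DWL = ½ × 1.1421 × 13.7056 = $7.83.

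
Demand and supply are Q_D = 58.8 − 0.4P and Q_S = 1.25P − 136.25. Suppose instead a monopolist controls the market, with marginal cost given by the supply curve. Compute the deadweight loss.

40.65

In inverse form: demand P = 147 − 2.5Q, supply P = 109 + 0.8Q.
Competitive equilibrium: 147 − 2.5Q = 109 + 0.8Q → Q* = 11.5152, P* = 118.2121.
Marginal revenue: MR = 147 − 5Q. Set MR = MC: 147 − 5Q = 109 + 0.8Q → Q_m = 6.5517.
Price P_m = 147 − 2.5·6.5517 = 130.6208; MC(Q_m) = 109 + 0.8·6.5517 = 114.2414.
Competitive Q* = 11.5152, so ΔQ = 4.9635; wedge = 130.6208 − 114.2414 = 16.3794.
The triangle = ½ × 4.9635 × 16.3794 = 40.65.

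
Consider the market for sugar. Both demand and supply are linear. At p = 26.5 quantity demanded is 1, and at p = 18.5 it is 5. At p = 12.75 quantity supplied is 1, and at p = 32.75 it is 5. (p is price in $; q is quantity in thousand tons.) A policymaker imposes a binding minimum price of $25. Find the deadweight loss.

$5.16 thousand

Demand slope = (18.5 − 26.5)/(5 − 1) = −2, so p = 28.5 − 2q.
Supply slope = (32.75 − 12.75)/(5 − 1) = 5, so p = 7.75 + 5q.
Competitive equilibrium: 28.5 − 2q = 7.75 + 5q → q* = 2.9643, p* = 22.5714.
At the floor p = 25, quantity demanded = (28.5 − 25)/2 = 1.75.
Sellers' marginal cost at q' = 1.75: 7.75 + 5·1.75 = 16.5.
Δq = 2.9643 − 1.75 = 1.2143; wedge = 25 − 16.5 = 8.5.
Welfare loss = ½ × 1.2143 × 8.5 = $5.16 thousand.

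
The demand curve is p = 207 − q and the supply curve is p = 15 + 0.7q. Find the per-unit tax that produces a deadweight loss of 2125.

Competitive equilibrium: 207 − q = 15 + 0.7q → q* = 112.9412, p* = 94.0588.
A tax t gives Δq = t/1.7 and wedge t, so DWL = t²/3.4.
t²/3.4 = 2125 → t² = 7225 → t = 85.

85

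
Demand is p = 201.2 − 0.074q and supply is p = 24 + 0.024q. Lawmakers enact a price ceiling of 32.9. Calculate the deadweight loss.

101229.95

Competitive equilibrium: 201.2 − 0.074q = 24 + 0.024q → q* = 1808.16327, p* = 67.39592.
At the ceiling p = 32.9, quantity supplied = (32.9 − 24)/0.024 = 370.83333.
Willingness to pay at q' = 370.83333: 201.2 − 0.074·370.83333 = 173.75833.
Δq = 1808.16327 − 370.83333 = 1437.32994; wedge = 173.75833 − 32.9 = 140.85833.
Welfare loss = ½ × 1437.32994 × 140.85833 = 101229.95.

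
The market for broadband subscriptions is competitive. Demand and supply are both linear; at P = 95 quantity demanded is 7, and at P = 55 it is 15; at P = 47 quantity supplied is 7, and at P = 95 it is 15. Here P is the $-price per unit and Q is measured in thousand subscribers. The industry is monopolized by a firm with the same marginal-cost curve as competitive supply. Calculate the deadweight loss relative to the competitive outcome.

Demand slope = (55 − 95)/(15 − 7) = −5, so P = 130 − 5Q.
Supply slope = (95 − 47)/(15 − 7) = 6, so P = 5 + 6Q.
Competitive equilibrium: 130 − 5Q = 5 + 6Q → Q* = 11.3636, P* = 73.1818.
Marginal revenue: MR = 130 − 10Q. Set MR = MC: 130 − 10Q = 5 + 6Q → Q_m = 7.8125.
Price P_m = 130 − 5·7.8125 = 90.9375; MC(Q_m) = 5 + 6·7.8125 = 51.875.
Competitive Q* = 11.3636, so ΔQ = 3.5511; wedge = 90.9375 − 51.875 = 39.0625.
DWL = ½ × 3.5511 × 39.0625 = $69.36 thousand.

$69.36 thousand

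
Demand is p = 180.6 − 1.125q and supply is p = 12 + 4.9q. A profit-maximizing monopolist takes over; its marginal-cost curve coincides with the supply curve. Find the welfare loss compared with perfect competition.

Competitive equilibrium: 180.6 − 1.125q = 12 + 4.9q → q* = 27.9834, p* = 149.1187.
Marginal revenue: MR = 180.6 − 2.25q. Set MR = MC: 180.6 − 2.25q = 12 + 4.9q → q_m = 23.5804.
Price p_m = 180.6 − 1.125·23.5804 = 154.0721; MC(q_m) = 12 + 4.9·23.5804 = 127.544.
Competitive q* = 27.9834, so Δq = 4.403; wedge = 154.0721 − 127.544 = 26.5281.
Deadweight loss = ½ × 4.403 × 26.5281 = 58.40.

58.40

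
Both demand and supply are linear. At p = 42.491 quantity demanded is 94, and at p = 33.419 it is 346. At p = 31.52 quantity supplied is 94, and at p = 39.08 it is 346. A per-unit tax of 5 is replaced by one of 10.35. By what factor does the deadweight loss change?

Demand slope = (33.419 − 42.491)/(346 − 94) = −0.036, so p = 45.875 − 0.036q.
Supply slope = (39.08 − 31.52)/(346 − 94) = 0.03, so p = 28.7 + 0.03q.
Competitive equilibrium: 45.875 − 0.036q = 28.7 + 0.03q → q* = 260.2273, p* = 36.5068.
For a per-unit tax t: Δq = t/0.066, so DWL = ½·t·(t/0.066) = t²/0.132.
At t = 5: DWL = 189.394. At t = 10.35: DWL = 811.534.
Ratio = (10.35/5)² = 4.2849.

4.2849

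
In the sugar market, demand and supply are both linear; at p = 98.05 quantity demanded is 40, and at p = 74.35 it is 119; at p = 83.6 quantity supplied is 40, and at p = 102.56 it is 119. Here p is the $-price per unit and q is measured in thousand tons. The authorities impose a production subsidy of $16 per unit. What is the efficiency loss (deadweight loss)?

$237.04 thousand

Demand slope = (74.35 − 98.05)/(119 − 40) = −0.3, so p = 110.05 − 0.3q.
Supply slope = (102.56 − 83.6)/(119 − 40) = 0.24, so p = 74 + 0.24q.
Competitive equilibrium: 110.05 − 0.3q = 74 + 0.24q → q* = 66.7593, p* = 90.0222.
The subsidy lowers effective supply by 16: p = 58 + 0.24q.
New quantity: 110.05 − 0.3q = 58 + 0.24q → q' = 96.3889.
Overproduction Δq = 96.3889 − 66.7593 = 29.6296; wedge = subsidy = 16.
The triangle = ½ × 29.6296 × 16 = $237.04 thousand.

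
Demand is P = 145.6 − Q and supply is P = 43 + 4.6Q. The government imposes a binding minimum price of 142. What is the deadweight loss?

Competitive equilibrium: 145.6 − Q = 43 + 4.6Q → Q* = 18.3214, P* = 127.2786.
At the floor P = 142, quantity demanded = (145.6 − 142)/1 = 3.6.
Sellers' marginal cost at Q' = 3.6: 43 + 4.6·3.6 = 59.56.
ΔQ = 18.3214 − 3.6 = 14.7214; wedge = 142 − 59.56 = 82.44.
Welfare loss = ½ × 14.7214 × 82.44 = 606.82.

606.82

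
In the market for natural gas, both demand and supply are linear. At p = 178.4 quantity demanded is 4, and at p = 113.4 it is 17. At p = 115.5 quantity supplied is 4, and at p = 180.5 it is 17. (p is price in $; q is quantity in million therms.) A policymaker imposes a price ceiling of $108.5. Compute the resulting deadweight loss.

$295.68 million

Demand slope = (113.4 − 178.4)/(17 − 4) = −5, so p = 198.4 − 5q.
Supply slope = (180.5 − 115.5)/(17 − 4) = 5, so p = 95.5 + 5q.
Competitive equilibrium: 198.4 − 5q = 95.5 + 5q → q* = 10.29, p* = 146.95.
At the ceiling p = 108.5, quantity supplied = (108.5 − 95.5)/5 = 2.6.
Willingness to pay at q' = 2.6: 198.4 − 5·2.6 = 185.4.
Δq = 10.29 − 2.6 = 7.69; wedge = 185.4 − 108.5 = 76.9.
Deadweight loss = ½ × 7.69 × 76.9 = $295.68 million.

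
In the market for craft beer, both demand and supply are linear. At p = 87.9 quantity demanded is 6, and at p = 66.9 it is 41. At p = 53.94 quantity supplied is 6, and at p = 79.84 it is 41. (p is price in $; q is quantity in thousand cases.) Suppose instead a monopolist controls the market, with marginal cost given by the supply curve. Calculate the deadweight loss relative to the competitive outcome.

$62.96 thousand

Demand slope = (66.9 − 87.9)/(41 − 6) = −0.6, so p = 91.5 − 0.6q.
Supply slope = (79.84 − 53.94)/(41 − 6) = 0.74, so p = 49.5 + 0.74q.
Competitive equilibrium: 91.5 − 0.6q = 49.5 + 0.74q → q* = 31.3433, p* = 72.694.
Marginal revenue: MR = 91.5 − 1.2q. Set MR = MC: 91.5 − 1.2q = 49.5 + 0.74q → q_m = 21.6495.
Price p_m = 91.5 − 0.6·21.6495 = 78.5103; MC(q_m) = 49.5 + 0.74·21.6495 = 65.5206.
Competitive q* = 31.3433, so Δq = 9.6938; wedge = 78.5103 − 65.5206 = 12.9897.
The triangle = ½ × 9.6938 × 12.9897 = $62.96 thousand.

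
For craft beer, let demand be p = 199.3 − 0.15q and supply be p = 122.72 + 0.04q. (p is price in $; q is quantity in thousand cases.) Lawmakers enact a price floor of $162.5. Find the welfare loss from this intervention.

$2363.16 thousand

Competitive equilibrium: 199.3 − 0.15q = 122.72 + 0.04q → q* = 403.0526, p* = 138.8421.
At the floor p = 162.5, quantity demanded = (199.3 − 162.5)/0.15 = 245.3333.
Sellers' marginal cost at q' = 245.3333: 122.72 + 0.04·245.3333 = 132.5333.
Δq = 403.0526 − 245.3333 = 157.7193; wedge = 162.5 − 132.5333 = 29.9667.
Welfare loss = ½ × 157.7193 × 29.9667 = $2363.16 thousand.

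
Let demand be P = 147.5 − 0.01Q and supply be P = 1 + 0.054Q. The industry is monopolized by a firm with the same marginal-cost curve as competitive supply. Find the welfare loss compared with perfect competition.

Competitive equilibrium: 147.5 − 0.01Q = 1 + 0.054Q → Q* = 2289.0625, P* = 124.6094.
Marginal revenue: MR = 147.5 − 0.02Q. Set MR = MC: 147.5 − 0.02Q = 1 + 0.054Q → Q_m = 1979.7297.
Price P_m = 147.5 − 0.01·1979.7297 = 127.7027; MC(Q_m) = 1 + 0.054·1979.7297 = 107.9054.
Competitive Q* = 2289.0625, so ΔQ = 309.3328; wedge = 127.7027 − 107.9054 = 19.7973.
DWL = ½ × 309.3328 × 19.7973 = 3061.98.

3061.98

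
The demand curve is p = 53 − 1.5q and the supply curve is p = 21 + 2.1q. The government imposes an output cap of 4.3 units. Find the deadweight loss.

Competitive equilibrium: 53 − 1.5q = 21 + 2.1q → q* = 8.8889, p* = 39.6667.
At q = 4.3: demand price = 53 − 1.5·4.3 = 46.55; supply price = 21 + 2.1·4.3 = 30.03.
Δq = 8.8889 − 4.3 = 4.5889; wedge = 46.55 − 30.03 = 16.52.
Deadweight loss = ½ × 4.5889 × 16.52 = 37.90.

37.90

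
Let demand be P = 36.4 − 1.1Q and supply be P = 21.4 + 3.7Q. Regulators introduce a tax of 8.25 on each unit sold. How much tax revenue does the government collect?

Competitive equilibrium: 36.4 − 1.1Q = 21.4 + 3.7Q → Q* = 3.125, P* = 32.9625.
With the tax, the buyer price exceeds the seller price by 8.25: (36.4 − 1.1Q) − (21.4 + 3.7Q) = 8.25 → Q' = 1.4063.
Tax revenue = 8.25 × 1.4063 = 11.60.

11.60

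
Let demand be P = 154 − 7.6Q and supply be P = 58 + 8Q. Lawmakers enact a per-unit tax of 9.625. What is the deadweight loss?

2.97

Competitive equilibrium: 154 − 7.6Q = 58 + 8Q → Q* = 6.1538, P* = 107.2308.
With the tax, the buyer price exceeds the seller price by 9.625: (154 − 7.6Q) − (58 + 8Q) = 9.625 → Q' = 5.5369.
ΔQ = 6.1538 − 5.5369 = 0.6169; the wedge equals the tax, 9.625.
DWL = ½ × 0.6169 × 9.625 = 2.97.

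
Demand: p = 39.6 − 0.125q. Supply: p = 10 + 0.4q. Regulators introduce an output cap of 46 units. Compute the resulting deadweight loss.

28.29

Competitive equilibrium: 39.6 − 0.125q = 10 + 0.4q → q* = 56.381, p* = 32.5524.
At q = 46: demand price = 39.6 − 0.125·46 = 33.85; supply price = 10 + 0.4·46 = 28.4.
Δq = 56.381 − 46 = 10.381; wedge = 33.85 − 28.4 = 5.45.
DWL = ½ × 10.381 × 5.45 = 28.29.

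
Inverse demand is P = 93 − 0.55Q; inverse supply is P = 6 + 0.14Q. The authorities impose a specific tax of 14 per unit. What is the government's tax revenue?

Competitive equilibrium: 93 − 0.55Q = 6 + 0.14Q → Q* = 126.087, P* = 23.6522.
With the tax, the buyer price exceeds the seller price by 14: (93 − 0.55Q) − (6 + 0.14Q) = 14 → Q' = 105.7971.
Tax revenue = 14 × 105.7971 = 1481.16.

1481.16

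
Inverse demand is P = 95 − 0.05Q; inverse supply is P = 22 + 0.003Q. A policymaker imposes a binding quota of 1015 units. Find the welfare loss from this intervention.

Competitive equilibrium: 95 − 0.05Q = 22 + 0.003Q → Q* = 1377.3585, P* = 26.1321.
At Q = 1015: demand price = 95 − 0.05·1015 = 44.25; supply price = 22 + 0.003·1015 = 25.045.
ΔQ = 1377.3585 − 1015 = 362.3585; wedge = 44.25 − 25.045 = 19.205.
The triangle = ½ × 362.3585 × 19.205 = 3479.55.

3479.55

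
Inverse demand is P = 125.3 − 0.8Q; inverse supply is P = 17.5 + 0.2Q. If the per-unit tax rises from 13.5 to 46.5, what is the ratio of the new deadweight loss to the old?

Competitive equilibrium: 125.3 − 0.8Q = 17.5 + 0.2Q → Q* = 107.8, P* = 39.06.
For a per-unit tax t: ΔQ = t/1, so DWL = ½·t·(t/1) = t²/2.
At t = 13.5: DWL = 91.125. At t = 46.5: DWL = 1081.125.
Ratio = (46.5/13.5)² = 11.864.

11.864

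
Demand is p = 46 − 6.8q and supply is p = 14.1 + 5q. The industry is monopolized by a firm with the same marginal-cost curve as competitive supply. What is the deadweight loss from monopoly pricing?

Competitive equilibrium: 46 − 6.8q = 14.1 + 5q → q* = 2.7034, p* = 27.6169.
Marginal revenue: MR = 46 − 13.6q. Set MR = MC: 46 − 13.6q = 14.1 + 5q → q_m = 1.7151.
Price p_m = 46 − 6.8·1.7151 = 34.3373; MC(q_m) = 14.1 + 5·1.7151 = 22.6755.
Competitive q* = 2.7034, so Δq = 0.9883; wedge = 34.3373 − 22.6755 = 11.6618.
Deadweight loss = ½ × 0.9883 × 11.6618 = 5.76.

5.76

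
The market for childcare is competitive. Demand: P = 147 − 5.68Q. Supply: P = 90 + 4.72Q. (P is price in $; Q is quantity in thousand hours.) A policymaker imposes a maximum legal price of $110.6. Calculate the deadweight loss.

$6.48 thousand

Competitive equilibrium: 147 − 5.68Q = 90 + 4.72Q → Q* = 5.4808, P* = 115.8692.
At the ceiling P = 110.6, quantity supplied = (110.6 − 90)/4.72 = 4.3644.
Willingness to pay at Q' = 4.3644: 147 − 5.68·4.3644 = 122.2102.
ΔQ = 5.4808 − 4.3644 = 1.1164; wedge = 122.2102 − 110.6 = 11.6102.
Welfare loss = ½ × 1.1164 × 11.6102 = $6.48 thousand.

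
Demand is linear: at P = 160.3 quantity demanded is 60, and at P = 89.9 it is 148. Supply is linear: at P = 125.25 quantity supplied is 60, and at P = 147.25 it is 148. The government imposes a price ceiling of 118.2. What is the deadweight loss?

Demand slope = (89.9 − 160.3)/(148 − 60) = −0.8, so P = 208.3 − 0.8Q.
Supply slope = (147.25 − 125.25)/(148 − 60) = 0.25, so P = 110.25 + 0.25Q.
Competitive equilibrium: 208.3 − 0.8Q = 110.25 + 0.25Q → Q* = 93.381, P* = 133.5952.
At the ceiling P = 118.2, quantity supplied = (118.2 − 110.25)/0.25 = 31.8.
Willingness to pay at Q' = 31.8: 208.3 − 0.8·31.8 = 182.86.
ΔQ = 93.381 − 31.8 = 61.581; wedge = 182.86 − 118.2 = 64.66.
DWL = ½ × 61.581 × 64.66 = 1990.91.

1990.91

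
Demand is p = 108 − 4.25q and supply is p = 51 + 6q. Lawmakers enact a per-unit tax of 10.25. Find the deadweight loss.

Competitive equilibrium: 108 − 4.25q = 51 + 6q → q* = 5.561, p* = 84.3659.
With the tax, the buyer price exceeds the seller price by 10.25: (108 − 4.25q) − (51 + 6q) = 10.25 → q' = 4.561.
Δq = 5.561 − 4.561 = 1; the wedge equals the tax, 10.25.
Welfare loss = ½ × 1 × 10.25 = 5.125.

5.125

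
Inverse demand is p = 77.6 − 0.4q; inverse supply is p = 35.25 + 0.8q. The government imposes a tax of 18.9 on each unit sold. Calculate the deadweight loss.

Competitive equilibrium: 77.6 − 0.4q = 35.25 + 0.8q → q* = 35.2917, p* = 63.4833.
With the tax, the buyer price exceeds the seller price by 18.9: (77.6 − 0.4q) − (35.25 + 0.8q) = 18.9 → q' = 19.5417.
Δq = 35.2917 − 19.5417 = 15.75; the wedge equals the tax, 18.9.
Welfare loss = ½ × 15.75 × 18.9 = 148.84.

148.84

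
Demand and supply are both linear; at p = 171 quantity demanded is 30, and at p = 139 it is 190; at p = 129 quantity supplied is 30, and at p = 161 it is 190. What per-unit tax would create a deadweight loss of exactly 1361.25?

33

Demand slope = (139 − 171)/(190 − 30) = −0.2, so p = 177 − 0.2q.
Supply slope = (161 − 129)/(190 − 30) = 0.2, so p = 123 + 0.2q.
Competitive equilibrium: 177 − 0.2q = 123 + 0.2q → q* = 135, p* = 150.
A tax t gives Δq = t/0.4 and wedge t, so DWL = t²/0.8.
t²/0.8 = 1361.25 → t² = 1089 → t = 33.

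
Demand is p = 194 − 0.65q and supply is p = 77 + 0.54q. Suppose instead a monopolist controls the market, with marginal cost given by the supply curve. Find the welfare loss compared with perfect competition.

Competitive equilibrium: 194 − 0.65q = 77 + 0.54q → q* = 98.3193, p* = 130.0924.
Marginal revenue: MR = 194 − 1.3q. Set MR = MC: 194 − 1.3q = 77 + 0.54q → q_m = 63.587.
Price p_m = 194 − 0.65·63.587 = 152.6685; MC(q_m) = 77 + 0.54·63.587 = 111.337.
Competitive q* = 98.3193, so Δq = 34.7323; wedge = 152.6685 − 111.337 = 41.3315.
DWL = ½ × 34.7323 × 41.3315 = 717.77.

717.77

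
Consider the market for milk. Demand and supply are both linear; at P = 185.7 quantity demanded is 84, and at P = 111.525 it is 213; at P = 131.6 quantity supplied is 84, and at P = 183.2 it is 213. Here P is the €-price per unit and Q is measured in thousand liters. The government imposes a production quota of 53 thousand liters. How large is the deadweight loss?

Demand slope = (111.525 − 185.7)/(213 − 84) = −0.575, so P = 234 − 0.575Q.
Supply slope = (183.2 − 131.6)/(213 − 84) = 0.4, so P = 98 + 0.4Q.
Competitive equilibrium: 234 − 0.575Q = 98 + 0.4Q → Q* = 139.4872, P* = 153.7949.
At Q = 53: demand price = 234 − 0.575·53 = 203.525; supply price = 98 + 0.4·53 = 119.2.
ΔQ = 139.4872 − 53 = 86.4872; wedge = 203.525 − 119.2 = 84.325.
Deadweight loss = ½ × 86.4872 × 84.325 = €3646.52 thousand.

€3646.52 thousand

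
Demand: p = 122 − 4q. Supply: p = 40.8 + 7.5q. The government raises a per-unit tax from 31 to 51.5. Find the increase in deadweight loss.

73.53

Competitive equilibrium: 122 − 4q = 40.8 + 7.5q → q* = 7.0609, p* = 93.7565.
For a per-unit tax t: Δq = t/11.5, so DWL = ½·t·(t/11.5) = t²/23.
At t = 31: DWL = 41.783. At t = 51.5: DWL = 115.315.
Increase = 115.315 − 41.783 = 73.53.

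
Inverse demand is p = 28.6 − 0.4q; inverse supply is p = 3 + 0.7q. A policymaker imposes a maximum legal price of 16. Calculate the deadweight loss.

12.16

Competitive equilibrium: 28.6 − 0.4q = 3 + 0.7q → q* = 23.2727, p* = 19.2909.
At the ceiling p = 16, quantity supplied = (16 − 3)/0.7 = 18.5714.
Willingness to pay at q' = 18.5714: 28.6 − 0.4·18.5714 = 21.1714.
Δq = 23.2727 − 18.5714 = 4.7013; wedge = 21.1714 − 16 = 5.1714.
Welfare loss = ½ × 4.7013 × 5.1714 = 12.16.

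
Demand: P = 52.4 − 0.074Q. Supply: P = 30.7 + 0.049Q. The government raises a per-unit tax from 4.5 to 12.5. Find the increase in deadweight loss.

Competitive equilibrium: 52.4 − 0.074Q = 30.7 + 0.049Q → Q* = 176.4228, P* = 39.3447.
For a per-unit tax t: ΔQ = t/0.123, so DWL = ½·t·(t/0.123) = t²/0.246.
At t = 4.5: DWL = 82.317. At t = 12.5: DWL = 635.163.
Increase = 635.163 − 82.317 = 552.85.

552.85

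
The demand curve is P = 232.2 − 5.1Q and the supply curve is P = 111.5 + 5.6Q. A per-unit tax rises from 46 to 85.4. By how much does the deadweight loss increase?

Competitive equilibrium: 232.2 − 5.1Q = 111.5 + 5.6Q → Q* = 11.2804, P* = 174.6701.
For a per-unit tax t: ΔQ = t/10.7, so DWL = ½·t·(t/10.7) = t²/21.4.
At t = 46: DWL = 98.879. At t = 85.4: DWL = 340.802.
Increase = 340.802 − 98.879 = 241.92.

241.92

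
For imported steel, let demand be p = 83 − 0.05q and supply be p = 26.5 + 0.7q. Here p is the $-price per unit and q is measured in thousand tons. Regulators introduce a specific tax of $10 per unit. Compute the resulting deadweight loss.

$66.67 thousand

Competitive equilibrium: 83 − 0.05q = 26.5 + 0.7q → q* = 75.3333, p* = 79.2333.
With the tax, the buyer price exceeds the seller price by 10: (83 − 0.05q) − (26.5 + 0.7q) = 10 → q' = 62.
Δq = 75.3333 − 62 = 13.3333; the wedge equals the tax, 10.
Welfare loss = ½ × 13.3333 × 10 = $66.67 thousand.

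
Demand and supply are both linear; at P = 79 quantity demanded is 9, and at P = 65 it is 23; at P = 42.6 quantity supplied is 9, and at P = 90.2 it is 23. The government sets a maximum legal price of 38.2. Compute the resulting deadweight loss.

Demand slope = (65 − 79)/(23 − 9) = −1, so P = 88 − Q.
Supply slope = (90.2 − 42.6)/(23 − 9) = 3.4, so P = 12 + 3.4Q.
Competitive equilibrium: 88 − Q = 12 + 3.4Q → Q* = 17.2727, P* = 70.7273.
At the ceiling P = 38.2, quantity supplied = (38.2 − 12)/3.4 = 7.7059.
Willingness to pay at Q' = 7.7059: 88 − 1·7.7059 = 80.2941.
ΔQ = 17.2727 − 7.7059 = 9.5668; wedge = 80.2941 − 38.2 = 42.0941.
Deadweight loss = ½ × 9.5668 × 42.0941 = 201.35.

201.35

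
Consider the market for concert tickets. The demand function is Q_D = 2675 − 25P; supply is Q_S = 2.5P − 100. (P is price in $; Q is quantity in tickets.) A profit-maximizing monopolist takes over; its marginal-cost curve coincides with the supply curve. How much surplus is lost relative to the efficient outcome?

In inverse form: demand P = 107 − 0.04Q, supply P = 40 + 0.4Q.
Competitive equilibrium: 107 − 0.04Q = 40 + 0.4Q → Q* = 152.2727, P* = 100.9091.
Marginal revenue: MR = 107 − 0.08Q. Set MR = MC: 107 − 0.08Q = 40 + 0.4Q → Q_m = 139.5833.
Price P_m = 107 − 0.04·139.5833 = 101.4167; MC(Q_m) = 40 + 0.4·139.5833 = 95.8333.
Competitive Q* = 152.2727, so ΔQ = 12.6894; wedge = 101.4167 − 95.8333 = 5.5834.
The triangle = ½ × 12.6894 × 5.5834 = $35.42.

$35.42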